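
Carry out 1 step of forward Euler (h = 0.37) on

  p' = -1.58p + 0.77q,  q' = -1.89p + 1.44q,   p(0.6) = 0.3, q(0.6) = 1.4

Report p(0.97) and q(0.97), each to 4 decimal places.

0.5235, 1.9361

Euler on (p,q): p_{n+1} = p_n + h·p', q_{n+1} = q_n + h·q'.
0.600000: (0.300000, 1.400000); f=(0.604000, 1.449000) → (0.523480, 1.936130)
(p(0.97), q(0.97)) ≈ (0.5235, 1.9361)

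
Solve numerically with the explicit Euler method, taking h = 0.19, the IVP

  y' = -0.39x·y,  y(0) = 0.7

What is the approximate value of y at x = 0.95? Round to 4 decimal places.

Euler: y_{n+1} = y_n + h·f(x_n, y_n).
x=0.000000, y=0.700000: f=0.000000 → y ← 0.700000 + 0.19·0.000000 = 0.700000
x=0.190000, y=0.700000: f=-0.051870 → y ← 0.700000 + 0.19·(-0.051870) = 0.690145
x=0.380000, y=0.690145: f=-0.102279 → y ← 0.690145 + 0.19·(-0.102279) = 0.670712
x=0.570000, y=0.670712: f=-0.149099 → y ← 0.670712 + 0.19·(-0.149099) = 0.642383
x=0.760000, y=0.642383: f=-0.190402 → y ← 0.642383 + 0.19·(-0.190402) = 0.606206
y(0.95) ≈ 0.6062

0.6062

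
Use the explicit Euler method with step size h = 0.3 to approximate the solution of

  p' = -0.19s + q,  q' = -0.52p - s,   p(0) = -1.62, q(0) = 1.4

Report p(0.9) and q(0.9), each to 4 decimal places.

Euler on (p,q): p_{n+1} = p_n + h·p', q_{n+1} = q_n + h·q'.
0.000000: (-1.620000, 1.400000); f=(1.400000, 0.842400) → (-1.200000, 1.652720)
0.300000: (-1.200000, 1.652720); f=(1.595720, 0.324000) → (-0.721284, 1.749920)
0.600000: (-0.721284, 1.749920); f=(1.635920, -0.224932) → (-0.230508, 1.682440)
(p(0.9), q(0.9)) ≈ (-0.2305, 1.6824)

-0.2305, 1.6824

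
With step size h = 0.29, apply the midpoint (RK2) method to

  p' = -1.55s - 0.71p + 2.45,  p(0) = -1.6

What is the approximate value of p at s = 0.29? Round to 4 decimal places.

Midpoint: k1 = f(s_n, p_n); k2 = f(s_n + h/2, p_n + (h/2)·k1); p_{n+1} = p_n + h·k2.
s=0.000000, p=-1.600000:
  k1 = f(0.000000, -1.600000) = 3.586000
  k2 = f(0.145000, -1.080030) = 2.992071
  p ← -1.600000 + 0.29·2.992071 = -0.732299
p(0.29) ≈ -0.7323

-0.7323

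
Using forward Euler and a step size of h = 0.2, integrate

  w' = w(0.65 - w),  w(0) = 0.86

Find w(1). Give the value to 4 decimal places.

0.7377

Euler: w_{n+1} = w_n + h·f(s_n, w_n).
s=0.000000, w=0.860000: f=-0.180600 → w ← 0.860000 + 0.2·(-0.180600) = 0.823880
s=0.200000, w=0.823880: f=-0.143256 → w ← 0.823880 + 0.2·(-0.143256) = 0.795229
s=0.400000, w=0.795229: f=-0.115490 → w ← 0.795229 + 0.2·(-0.115490) = 0.772131
s=0.600000, w=0.772131: f=-0.094301 → w ← 0.772131 + 0.2·(-0.094301) = 0.753271
s=0.800000, w=0.753271: f=-0.077791 → w ← 0.753271 + 0.2·(-0.077791) = 0.737712
w(1) ≈ 0.7377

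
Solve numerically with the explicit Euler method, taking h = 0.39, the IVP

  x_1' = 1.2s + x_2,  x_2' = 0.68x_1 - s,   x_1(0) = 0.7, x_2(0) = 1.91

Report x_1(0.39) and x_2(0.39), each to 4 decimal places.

Euler on (x_1,x_2): x_1_{n+1} = x_1_n + h·x_1', x_2_{n+1} = x_2_n + h·x_2'.
0.000000: (0.700000, 1.910000); f=(1.910000, 0.476000) → (1.444900, 2.095640)
(x_1(0.39), x_2(0.39)) ≈ (1.4449, 2.0956)

1.4449, 2.0956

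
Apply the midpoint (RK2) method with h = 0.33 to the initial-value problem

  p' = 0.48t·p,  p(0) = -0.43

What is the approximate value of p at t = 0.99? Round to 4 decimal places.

-0.5423

Midpoint: k1 = f(t_n, p_n); k2 = f(t_n + h/2, p_n + (h/2)·k1); p_{n+1} = p_n + h·k2.
t=0.000000, p=-0.430000:
  k1 = f(0.000000, -0.430000) = 0.000000
  k2 = f(0.165000, -0.430000) = -0.034056
  p ← -0.430000 + 0.33·(-0.034056) = -0.441238
t=0.330000, p=-0.441238:
  k1 = f(0.330000, -0.441238) = -0.069892
  k2 = f(0.495000, -0.452771) = -0.107578
  p ← -0.441238 + 0.33·(-0.107578) = -0.476739
t=0.660000, p=-0.476739:
  k1 = f(0.660000, -0.476739) = -0.151031
  k2 = f(0.825000, -0.501659) = -0.198657
  p ← -0.476739 + 0.33·(-0.198657) = -0.542296
p(0.99) ≈ -0.5423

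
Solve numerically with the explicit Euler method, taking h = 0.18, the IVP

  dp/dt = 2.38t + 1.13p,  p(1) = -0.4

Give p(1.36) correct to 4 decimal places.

0.4418

Euler: p_{n+1} = p_n + h·f(t_n, p_n).
t=1.000000, p=-0.400000: f=1.928000 → p ← -0.400000 + 0.18·1.928000 = -0.052960
t=1.180000, p=-0.052960: f=2.748555 → p ← -0.052960 + 0.18·2.748555 = 0.441780
p(1.36) ≈ 0.4418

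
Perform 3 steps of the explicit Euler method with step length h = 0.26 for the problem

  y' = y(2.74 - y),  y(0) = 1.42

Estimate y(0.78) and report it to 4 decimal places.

Euler: y_{n+1} = y_n + h·f(t_n, y_n).
t=0.000000, y=1.420000: f=1.874400 → y ← 1.420000 + 0.26·1.874400 = 1.907344
t=0.260000, y=1.907344: f=1.588161 → y ← 1.907344 + 0.26·1.588161 = 2.320266
t=0.520000, y=2.320266: f=0.973895 → y ← 2.320266 + 0.26·0.973895 = 2.573479
y(0.78) ≈ 2.5735

2.5735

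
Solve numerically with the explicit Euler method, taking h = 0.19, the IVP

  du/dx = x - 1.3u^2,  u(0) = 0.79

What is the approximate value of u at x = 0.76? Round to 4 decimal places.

0.5933

Euler: u_{n+1} = u_n + h·f(x_n, u_n).
x=0.000000, u=0.790000: f=-0.811330 → u ← 0.790000 + 0.19·(-0.811330) = 0.635847
x=0.190000, u=0.635847: f=-0.335592 → u ← 0.635847 + 0.19·(-0.335592) = 0.572085
x=0.380000, u=0.572085: f=-0.045465 → u ← 0.572085 + 0.19·(-0.045465) = 0.563446
x=0.570000, u=0.563446: f=0.157287 → u ← 0.563446 + 0.19·0.157287 = 0.593331
u(0.76) ≈ 0.5933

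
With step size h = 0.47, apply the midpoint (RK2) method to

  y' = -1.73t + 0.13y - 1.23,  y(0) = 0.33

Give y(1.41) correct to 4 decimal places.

-3.3222

Midpoint: k1 = f(t_n, y_n); k2 = f(t_n + h/2, y_n + (h/2)·k1); y_{n+1} = y_n + h·k2.
t=0.000000, y=0.330000:
  k1 = f(0.000000, 0.330000) = -1.187100
  k2 = f(0.235000, 0.051032) = -1.629916
  y ← 0.330000 + 0.47·(-1.629916) = -0.436060
t=0.470000, y=-0.436060:
  k1 = f(0.470000, -0.436060) = -2.099788
  k2 = f(0.705000, -0.929511) = -2.570486
  y ← -0.436060 + 0.47·(-2.570486) = -1.644189
t=0.940000, y=-1.644189:
  k1 = f(0.940000, -1.644189) = -3.069945
  k2 = f(1.175000, -2.365626) = -3.570281
  y ← -1.644189 + 0.47·(-3.570281) = -3.322221
y(1.41) ≈ -3.3222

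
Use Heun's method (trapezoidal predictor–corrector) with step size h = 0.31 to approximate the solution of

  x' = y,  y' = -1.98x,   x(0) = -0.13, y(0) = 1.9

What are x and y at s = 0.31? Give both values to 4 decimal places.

Heun on (x,y): k1 = f(s_n, state_n); k2 = f(s_n + h, state_n + h·k1); state_{n+1} = state_n + (h/2)·(k1 + k2).
0.000000: (-0.130000, 1.900000)
  k1 = (1.900000, 0.257400)
  predictor → (0.459000, 1.979794)
  k2 = (1.979794, -0.908820)
  → (0.471368, 1.799030)
(x(0.31), y(0.31)) ≈ (0.4714, 1.7990)

0.4714, 1.7990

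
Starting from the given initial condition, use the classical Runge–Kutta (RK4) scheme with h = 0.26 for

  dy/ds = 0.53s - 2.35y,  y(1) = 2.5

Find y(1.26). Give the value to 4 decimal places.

1.4764

RK4: k1 = f(s_n, y_n); k2 = f(s_n + h/2, y_n + (h/2)·k1); k3 = f(s_n + h/2, y_n + (h/2)·k2); k4 = f(s_n + h, y_n + h·k3); y_{n+1} = y_n + (h/6)·(k1 + 2k2 + 2k3 + k4).
s=1.000000, y=2.500000:
  k1 = f(1.000000, 2.500000) = -5.345000
  k2 = f(1.130000, 1.805150) = -3.643203
  k3 = f(1.130000, 2.026384) = -4.163102
  k4 = f(1.260000, 1.417594) = -2.663545
  y ← 2.500000 + (0.26/6)·(k1 + 2k2 + 2k3 + k4) = 1.476417
y(1.26) ≈ 1.4764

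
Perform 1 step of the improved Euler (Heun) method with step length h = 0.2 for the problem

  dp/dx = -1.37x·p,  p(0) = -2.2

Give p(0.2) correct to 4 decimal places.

-2.1397

Heun: k1 = f(x_n, p_n); k2 = f(x_n + h, p_n + h·k1); p_{n+1} = p_n + (h/2)·(k1 + k2).
x=0.000000, p=-2.200000:
  k1 = f(0.000000, -2.200000) = 0.000000
  k2 = f(0.200000, -2.200000) = 0.602800
  p ← -2.200000 + (0.2/2)·(0.000000 + 0.602800) = -2.139720
p(0.2) ≈ -2.1397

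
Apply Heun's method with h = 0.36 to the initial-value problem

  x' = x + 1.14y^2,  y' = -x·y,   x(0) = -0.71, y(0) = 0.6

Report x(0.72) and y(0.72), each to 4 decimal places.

-0.7486, 1.0509

Heun on (x,y): k1 = f(s_n, state_n); k2 = f(s_n + h, state_n + h·k1); state_{n+1} = state_n + (h/2)·(k1 + k2).
0.000000: (-0.710000, 0.600000)
  k1 = (-0.299600, 0.426000)
  predictor → (-0.817856, 0.753360)
  k2 = (-0.170848, 0.616140)
  → (-0.794681, 0.787585)
0.360000: (-0.794681, 0.787585)
  k1 = (-0.087549, 0.625879)
  predictor → (-0.826198, 1.012902)
  k2 = (0.343407, 0.836858)
  → (-0.748626, 1.050878)
(x(0.72), y(0.72)) ≈ (-0.7486, 1.0509)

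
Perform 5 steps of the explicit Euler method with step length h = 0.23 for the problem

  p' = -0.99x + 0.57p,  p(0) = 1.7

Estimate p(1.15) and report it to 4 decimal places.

2.5504

Euler: p_{n+1} = p_n + h·f(x_n, p_n).
x=0.000000, p=1.700000: f=0.969000 → p ← 1.700000 + 0.23·0.969000 = 1.922870
x=0.230000, p=1.922870: f=0.868336 → p ← 1.922870 + 0.23·0.868336 = 2.122587
x=0.460000, p=2.122587: f=0.754475 → p ← 2.122587 + 0.23·0.754475 = 2.296116
x=0.690000, p=2.296116: f=0.625686 → p ← 2.296116 + 0.23·0.625686 = 2.440024
x=0.920000, p=2.440024: f=0.480014 → p ← 2.440024 + 0.23·0.480014 = 2.550427
p(1.15) ≈ 2.5504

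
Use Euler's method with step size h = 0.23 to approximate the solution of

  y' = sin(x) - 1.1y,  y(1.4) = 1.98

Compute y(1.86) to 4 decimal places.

Euler: y_{n+1} = y_n + h·f(x_n, y_n).
x=1.400000, y=1.980000: f=-1.192550 → y ← 1.980000 + 0.23·(-1.192550) = 1.705713
x=1.630000, y=1.705713: f=-0.878037 → y ← 1.705713 + 0.23·(-0.878037) = 1.503765
y(1.86) ≈ 1.5038

1.5038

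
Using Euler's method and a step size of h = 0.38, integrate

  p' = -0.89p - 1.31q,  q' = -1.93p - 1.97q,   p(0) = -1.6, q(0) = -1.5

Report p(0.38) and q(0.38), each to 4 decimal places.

Euler on (p,q): p_{n+1} = p_n + h·p', q_{n+1} = q_n + h·q'.
0.000000: (-1.600000, -1.500000); f=(3.389000, 6.043000) → (-0.312180, 0.796340)
(p(0.38), q(0.38)) ≈ (-0.3122, 0.7963)

-0.3122, 0.7963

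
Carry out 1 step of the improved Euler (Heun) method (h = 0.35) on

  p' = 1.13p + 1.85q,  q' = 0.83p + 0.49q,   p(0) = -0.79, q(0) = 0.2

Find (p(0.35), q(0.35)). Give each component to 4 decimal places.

-1.0723, -0.0385

Heun on (p,q): k1 = f(t_n, state_n); k2 = f(t_n + h, state_n + h·k1); state_{n+1} = state_n + (h/2)·(k1 + k2).
0.000000: (-0.790000, 0.200000)
  k1 = (-0.522700, -0.557700)
  predictor → (-0.972945, 0.004805)
  k2 = (-1.090539, -0.805190)
  → (-1.072317, -0.038506)
(p(0.35), q(0.35)) ≈ (-1.0723, -0.0385)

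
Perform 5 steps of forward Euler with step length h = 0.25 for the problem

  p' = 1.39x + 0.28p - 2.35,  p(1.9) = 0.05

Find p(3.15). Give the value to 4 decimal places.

1.4202

Euler: p_{n+1} = p_n + h·f(x_n, p_n).
x=1.900000, p=0.050000: f=0.305000 → p ← 0.050000 + 0.25·0.305000 = 0.126250
x=2.150000, p=0.126250: f=0.673850 → p ← 0.126250 + 0.25·0.673850 = 0.294712
x=2.400000, p=0.294712: f=1.068519 → p ← 0.294712 + 0.25·1.068519 = 0.561842
x=2.650000, p=0.561842: f=1.490816 → p ← 0.561842 + 0.25·1.490816 = 0.934546
x=2.900000, p=0.934546: f=1.942673 → p ← 0.934546 + 0.25·1.942673 = 1.420215
p(3.15) ≈ 1.4202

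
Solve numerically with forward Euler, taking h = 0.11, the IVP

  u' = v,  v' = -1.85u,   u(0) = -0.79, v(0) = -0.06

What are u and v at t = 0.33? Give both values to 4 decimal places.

-0.7566, 0.4227

Euler on (u,v): u_{n+1} = u_n + h·u', v_{n+1} = v_n + h·v'.
0.000000: (-0.790000, -0.060000); f=(-0.060000, 1.461500) → (-0.796600, 0.100765)
0.110000: (-0.796600, 0.100765); f=(0.100765, 1.473710) → (-0.785516, 0.262873)
0.220000: (-0.785516, 0.262873); f=(0.262873, 1.453204) → (-0.756600, 0.422726)
(u(0.33), v(0.33)) ≈ (-0.7566, 0.4227)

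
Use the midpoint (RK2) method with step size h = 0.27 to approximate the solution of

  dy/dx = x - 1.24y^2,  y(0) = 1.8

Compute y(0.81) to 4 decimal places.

Midpoint: k1 = f(x_n, y_n); k2 = f(x_n + h/2, y_n + (h/2)·k1); y_{n+1} = y_n + h·k2.
x=0.000000, y=1.800000:
  k1 = f(0.000000, 1.800000) = -4.017600
  k2 = f(0.135000, 1.257624) = -1.826206
  y ← 1.800000 + 0.27·(-1.826206) = 1.306924
x=0.270000, y=1.306924:
  k1 = f(0.270000, 1.306924) = -1.847983
  k2 = f(0.405000, 1.057447) = -0.981559
  y ← 1.306924 + 0.27·(-0.981559) = 1.041903
x=0.540000, y=1.041903:
  k1 = f(0.540000, 1.041903) = -0.806097
  k2 = f(0.675000, 0.933080) = -0.404592
  y ← 1.041903 + 0.27·(-0.404592) = 0.932663
y(0.81) ≈ 0.9327

0.9327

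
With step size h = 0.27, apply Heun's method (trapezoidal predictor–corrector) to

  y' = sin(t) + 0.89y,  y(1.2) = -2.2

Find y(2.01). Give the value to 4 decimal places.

Heun: k1 = f(t_n, y_n); k2 = f(t_n + h, y_n + h·k1); y_{n+1} = y_n + (h/2)·(k1 + k2).
t=1.200000, y=-2.200000:
  k1 = f(1.200000, -2.200000) = -1.025961
  k2 = f(1.470000, -2.477009) = -1.209614
  y ← -2.200000 + (0.27/2)·(-1.025961 + (-1.209614)) = -2.501803
t=1.470000, y=-2.501803:
  k1 = f(1.470000, -2.501803) = -1.231680
  k2 = f(1.740000, -2.834356) = -1.536858
  y ← -2.501803 + (0.27/2)·(-1.231680 + (-1.536858)) = -2.875555
t=1.740000, y=-2.875555:
  k1 = f(1.740000, -2.875555) = -1.573525
  k2 = f(2.010000, -3.300407) = -2.032272
  y ← -2.875555 + (0.27/2)·(-1.573525 + (-2.032272)) = -3.362338
y(2.01) ≈ -3.3623

-3.3623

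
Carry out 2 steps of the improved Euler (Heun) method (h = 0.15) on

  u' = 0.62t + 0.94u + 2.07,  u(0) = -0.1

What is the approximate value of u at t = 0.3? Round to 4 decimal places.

Heun: k1 = f(t_n, u_n); k2 = f(t_n + h, u_n + h·k1); u_{n+1} = u_n + (h/2)·(k1 + k2).
t=0.000000, u=-0.100000:
  k1 = f(0.000000, -0.100000) = 1.976000
  k2 = f(0.150000, 0.196400) = 2.347616
  u ← -0.100000 + (0.15/2)·(1.976000 + 2.347616) = 0.224271
t=0.150000, u=0.224271:
  k1 = f(0.150000, 0.224271) = 2.373815
  k2 = f(0.300000, 0.580343) = 2.801523
  u ← 0.224271 + (0.15/2)·(2.373815 + 2.801523) = 0.612422
u(0.3) ≈ 0.6124

0.6124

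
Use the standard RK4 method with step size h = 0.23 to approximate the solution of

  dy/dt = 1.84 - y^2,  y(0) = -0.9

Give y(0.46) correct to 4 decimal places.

-0.2352

RK4: k1 = f(t_n, y_n); k2 = f(t_n + h/2, y_n + (h/2)·k1); k3 = f(t_n + h/2, y_n + (h/2)·k2); k4 = f(t_n + h, y_n + h·k3); y_{n+1} = y_n + (h/6)·(k1 + 2k2 + 2k3 + k4).
t=0.000000, y=-0.900000:
  k1 = f(0.000000, -0.900000) = 1.030000
  k2 = f(0.115000, -0.781550) = 1.229180
  k3 = f(0.115000, -0.758644) = 1.264459
  k4 = f(0.230000, -0.609174) = 1.468906
  y ← -0.900000 + (0.23/6)·(k1 + 2k2 + 2k3 + k4) = -0.613030
t=0.230000, y=-0.613030:
  k1 = f(0.230000, -0.613030) = 1.464195
  k2 = f(0.345000, -0.444647) = 1.642289
  k3 = f(0.345000, -0.424166) = 1.660083
  k4 = f(0.460000, -0.231211) = 1.786542
  y ← -0.613030 + (0.23/6)·(k1 + 2k2 + 2k3 + k4) = -0.235236
y(0.46) ≈ -0.2352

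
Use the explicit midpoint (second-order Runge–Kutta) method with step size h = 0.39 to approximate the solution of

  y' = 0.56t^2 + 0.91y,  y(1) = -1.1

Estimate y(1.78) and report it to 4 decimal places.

-1.0907

Midpoint: k1 = f(t_n, y_n); k2 = f(t_n + h/2, y_n + (h/2)·k1); y_{n+1} = y_n + h·k2.
t=1.000000, y=-1.100000:
  k1 = f(1.000000, -1.100000) = -0.441000
  k2 = f(1.195000, -1.185995) = -0.279561
  y ← -1.100000 + 0.39·(-0.279561) = -1.209029
t=1.390000, y=-1.209029:
  k1 = f(1.390000, -1.209029) = -0.018240
  k2 = f(1.585000, -1.212586) = 0.303393
  y ← -1.209029 + 0.39·0.303393 = -1.090706
y(1.78) ≈ -1.0907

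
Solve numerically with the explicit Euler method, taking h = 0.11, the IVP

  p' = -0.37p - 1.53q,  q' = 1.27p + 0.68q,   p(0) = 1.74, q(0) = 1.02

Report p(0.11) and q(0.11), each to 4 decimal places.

1.4975, 1.3394

Euler on (p,q): p_{n+1} = p_n + h·p', q_{n+1} = q_n + h·q'.
0.000000: (1.740000, 1.020000); f=(-2.204400, 2.903400) → (1.497516, 1.339374)
(p(0.11), q(0.11)) ≈ (1.4975, 1.3394)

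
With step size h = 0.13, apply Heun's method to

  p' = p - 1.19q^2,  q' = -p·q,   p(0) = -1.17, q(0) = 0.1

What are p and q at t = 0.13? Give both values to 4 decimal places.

Heun on (p,q): k1 = f(t_n, state_n); k2 = f(t_n + h, state_n + h·k1); state_{n+1} = state_n + (h/2)·(k1 + k2).
0.000000: (-1.170000, 0.100000)
  k1 = (-1.181900, 0.117000)
  predictor → (-1.323647, 0.115210)
  k2 = (-1.339442, 0.152497)
  → (-1.333887, 0.117517)
(p(0.13), q(0.13)) ≈ (-1.3339, 0.1175)

-1.3339, 0.1175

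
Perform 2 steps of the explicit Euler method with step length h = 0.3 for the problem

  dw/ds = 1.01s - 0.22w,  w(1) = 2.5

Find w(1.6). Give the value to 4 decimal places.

2.8578

Euler: w_{n+1} = w_n + h·f(s_n, w_n).
s=1.000000, w=2.500000: f=0.460000 → w ← 2.500000 + 0.3·0.460000 = 2.638000
s=1.300000, w=2.638000: f=0.732640 → w ← 2.638000 + 0.3·0.732640 = 2.857792
w(1.6) ≈ 2.8578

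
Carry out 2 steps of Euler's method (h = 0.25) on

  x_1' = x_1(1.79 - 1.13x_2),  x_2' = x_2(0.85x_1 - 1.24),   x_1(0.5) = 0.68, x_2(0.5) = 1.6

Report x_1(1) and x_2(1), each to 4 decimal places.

Euler on (x_1,x_2): x_1_{n+1} = x_1_n + h·x_1', x_2_{n+1} = x_2_n + h·x_2'.
0.500000: (0.680000, 1.600000); f=(-0.012240, -1.059200) → (0.676940, 1.335200)
0.750000: (0.676940, 1.335200); f=(0.190372, -0.887375) → (0.724533, 1.113356)
(x_1(1), x_2(1)) ≈ (0.7245, 1.1134)

0.7245, 1.1134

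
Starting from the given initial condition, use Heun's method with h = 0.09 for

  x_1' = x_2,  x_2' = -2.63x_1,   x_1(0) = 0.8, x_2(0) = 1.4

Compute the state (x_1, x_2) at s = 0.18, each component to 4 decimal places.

Heun on (x_1,x_2): k1 = f(s_n, state_n); k2 = f(s_n + h, state_n + h·k1); state_{n+1} = state_n + (h/2)·(k1 + k2).
0.000000: (0.800000, 1.400000)
  k1 = (1.400000, -2.104000)
  predictor → (0.926000, 1.210640)
  k2 = (1.210640, -2.435380)
  → (0.917479, 1.195728)
0.090000: (0.917479, 1.195728)
  k1 = (1.195728, -2.412969)
  predictor → (1.025094, 0.978561)
  k2 = (0.978561, -2.695998)
  → (1.015322, 0.965824)
(x_1(0.18), x_2(0.18)) ≈ (1.0153, 0.9658)

1.0153, 0.9658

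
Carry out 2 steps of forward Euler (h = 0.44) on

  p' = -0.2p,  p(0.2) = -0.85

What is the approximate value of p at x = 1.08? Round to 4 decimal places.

-0.7070

Euler: p_{n+1} = p_n + h·f(x_n, p_n).
x=0.200000, p=-0.850000: f=0.170000 → p ← -0.850000 + 0.44·0.170000 = -0.775200
x=0.640000, p=-0.775200: f=0.155040 → p ← -0.775200 + 0.44·0.155040 = -0.706982
p(1.08) ≈ -0.7070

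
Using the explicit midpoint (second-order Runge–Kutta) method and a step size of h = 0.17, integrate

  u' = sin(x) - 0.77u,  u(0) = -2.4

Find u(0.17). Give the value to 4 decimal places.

Midpoint: k1 = f(x_n, u_n); k2 = f(x_n + h/2, u_n + (h/2)·k1); u_{n+1} = u_n + h·k2.
x=0.000000, u=-2.400000:
  k1 = f(0.000000, -2.400000) = 1.848000
  k2 = f(0.085000, -2.242920) = 1.811946
  u ← -2.400000 + 0.17·1.811946 = -2.091969
u(0.17) ≈ -2.0920

-2.0920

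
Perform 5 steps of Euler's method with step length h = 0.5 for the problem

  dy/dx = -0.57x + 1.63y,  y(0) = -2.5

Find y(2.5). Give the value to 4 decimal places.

Euler: y_{n+1} = y_n + h·f(x_n, y_n).
x=0.000000, y=-2.500000: f=-4.075000 → y ← -2.500000 + 0.5·(-4.075000) = -4.537500
x=0.500000, y=-4.537500: f=-7.681125 → y ← -4.537500 + 0.5·(-7.681125) = -8.378062
x=1.000000, y=-8.378062: f=-14.226242 → y ← -8.378062 + 0.5·(-14.226242) = -15.491183
x=1.500000, y=-15.491183: f=-26.105629 → y ← -15.491183 + 0.5·(-26.105629) = -28.543998
x=2.000000, y=-28.543998: f=-47.666717 → y ← -28.543998 + 0.5·(-47.666717) = -52.377356
y(2.5) ≈ -52.3774

-52.3774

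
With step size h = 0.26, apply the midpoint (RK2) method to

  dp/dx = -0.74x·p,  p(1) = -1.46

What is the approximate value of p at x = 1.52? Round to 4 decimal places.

Midpoint: k1 = f(x_n, p_n); k2 = f(x_n + h/2, p_n + (h/2)·k1); p_{n+1} = p_n + h·k2.
x=1.000000, p=-1.460000:
  k1 = f(1.000000, -1.460000) = 1.080400
  k2 = f(1.130000, -1.319548) = 1.103406
  p ← -1.460000 + 0.26·1.103406 = -1.173114
x=1.260000, p=-1.173114:
  k1 = f(1.260000, -1.173114) = 1.093812
  k2 = f(1.390000, -1.030919) = 1.060403
  p ← -1.173114 + 0.26·1.060403 = -0.897410
p(1.52) ≈ -0.8974

-0.8974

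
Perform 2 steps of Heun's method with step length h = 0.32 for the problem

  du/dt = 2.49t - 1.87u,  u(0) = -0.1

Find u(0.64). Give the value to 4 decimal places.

Heun: k1 = f(t_n, u_n); k2 = f(t_n + h, u_n + h·k1); u_{n+1} = u_n + (h/2)·(k1 + k2).
t=0.000000, u=-0.100000:
  k1 = f(0.000000, -0.100000) = 0.187000
  k2 = f(0.320000, -0.040160) = 0.871899
  u ← -0.100000 + (0.32/2)·(0.187000 + 0.871899) = 0.069424
t=0.320000, u=0.069424:
  k1 = f(0.320000, 0.069424) = 0.666977
  k2 = f(0.640000, 0.282857) = 1.064658
  u ← 0.069424 + (0.32/2)·(0.666977 + 1.064658) = 0.346486
u(0.64) ≈ 0.3465

0.3465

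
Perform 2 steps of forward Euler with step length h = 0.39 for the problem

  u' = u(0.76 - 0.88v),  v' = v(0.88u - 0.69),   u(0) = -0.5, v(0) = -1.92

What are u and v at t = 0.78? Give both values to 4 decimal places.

Euler on (u,v): u_{n+1} = u_n + h·u', v_{n+1} = v_n + h·v'.
0.000000: (-0.500000, -1.920000); f=(-1.224800, 2.169600) → (-0.977672, -1.073856)
0.390000: (-0.977672, -1.073856); f=(-1.666924, 1.664854) → (-1.627772, -0.424563)
(u(0.78), v(0.78)) ≈ (-1.6278, -0.4246)

-1.6278, -0.4246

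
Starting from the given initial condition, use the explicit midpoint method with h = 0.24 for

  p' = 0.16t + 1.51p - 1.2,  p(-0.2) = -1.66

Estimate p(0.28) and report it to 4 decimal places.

Midpoint: k1 = f(t_n, p_n); k2 = f(t_n + h/2, p_n + (h/2)·k1); p_{n+1} = p_n + h·k2.
t=-0.200000, p=-1.660000:
  k1 = f(-0.200000, -1.660000) = -3.738600
  k2 = f(-0.080000, -2.108632) = -4.396834
  p ← -1.660000 + 0.24·(-4.396834) = -2.715240
t=0.040000, p=-2.715240:
  k1 = f(0.040000, -2.715240) = -5.293613
  k2 = f(0.160000, -3.350474) = -6.233615
  p ← -2.715240 + 0.24·(-6.233615) = -4.211308
p(0.28) ≈ -4.2113

-4.2113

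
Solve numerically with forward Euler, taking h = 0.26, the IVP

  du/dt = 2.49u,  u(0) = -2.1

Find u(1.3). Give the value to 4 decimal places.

Euler: u_{n+1} = u_n + h·f(t_n, u_n).
t=0.000000, u=-2.100000: f=-5.229000 → u ← -2.100000 + 0.26·(-5.229000) = -3.459540
t=0.260000, u=-3.459540: f=-8.614255 → u ← -3.459540 + 0.26·(-8.614255) = -5.699246
t=0.520000, u=-5.699246: f=-14.191123 → u ← -5.699246 + 0.26·(-14.191123) = -9.388938
t=0.780000, u=-9.388938: f=-23.378456 → u ← -9.388938 + 0.26·(-23.378456) = -15.467337
t=1.040000, u=-15.467337: f=-38.513669 → u ← -15.467337 + 0.26·(-38.513669) = -25.480891
u(1.3) ≈ -25.4809

-25.4809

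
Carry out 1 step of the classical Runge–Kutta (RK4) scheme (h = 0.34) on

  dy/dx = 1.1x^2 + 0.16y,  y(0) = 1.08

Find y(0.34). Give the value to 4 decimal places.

1.1550

RK4: k1 = f(x_n, y_n); k2 = f(x_n + h/2, y_n + (h/2)·k1); k3 = f(x_n + h/2, y_n + (h/2)·k2); k4 = f(x_n + h, y_n + h·k3); y_{n+1} = y_n + (h/6)·(k1 + 2k2 + 2k3 + k4).
x=0.000000, y=1.080000:
  k1 = f(0.000000, 1.080000) = 0.172800
  k2 = f(0.170000, 1.109376) = 0.209290
  k3 = f(0.170000, 1.115579) = 0.210283
  k4 = f(0.340000, 1.151496) = 0.311399
  y ← 1.080000 + (0.34/6)·(k1 + 2k2 + 2k3 + k4) = 1.154990
y(0.34) ≈ 1.1550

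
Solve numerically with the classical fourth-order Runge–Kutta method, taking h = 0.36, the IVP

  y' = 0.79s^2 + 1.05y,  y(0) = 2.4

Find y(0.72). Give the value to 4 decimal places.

5.2310

RK4: k1 = f(s_n, y_n); k2 = f(s_n + h/2, y_n + (h/2)·k1); k3 = f(s_n + h/2, y_n + (h/2)·k2); k4 = f(s_n + h, y_n + h·k3); y_{n+1} = y_n + (h/6)·(k1 + 2k2 + 2k3 + k4).
s=0.000000, y=2.400000:
  k1 = f(0.000000, 2.400000) = 2.520000
  k2 = f(0.180000, 2.853600) = 3.021876
  k3 = f(0.180000, 2.943938) = 3.116731
  k4 = f(0.360000, 3.522023) = 3.800508
  y ← 2.400000 + (0.36/6)·(k1 + 2k2 + 2k3 + k4) = 3.515863
s=0.360000, y=3.515863:
  k1 = f(0.360000, 3.515863) = 3.794040
  k2 = f(0.540000, 4.198791) = 4.639094
  k3 = f(0.540000, 4.350900) = 4.798809
  k4 = f(0.720000, 5.243435) = 5.915142
  y ← 3.515863 + (0.36/6)·(k1 + 2k2 + 2k3 + k4) = 5.230963
y(0.72) ≈ 5.2310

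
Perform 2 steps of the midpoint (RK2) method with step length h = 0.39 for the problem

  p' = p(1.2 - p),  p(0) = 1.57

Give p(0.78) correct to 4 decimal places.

1.3382

Midpoint: k1 = f(s_n, p_n); k2 = f(s_n + h/2, p_n + (h/2)·k1); p_{n+1} = p_n + h·k2.
s=0.000000, p=1.570000:
  k1 = f(0.000000, 1.570000) = -0.580900
  k2 = f(0.195000, 1.456724) = -0.373977
  p ← 1.570000 + 0.39·(-0.373977) = 1.424149
s=0.390000, p=1.424149:
  k1 = f(0.390000, 1.424149) = -0.319222
  k2 = f(0.585000, 1.361901) = -0.220493
  p ← 1.424149 + 0.39·(-0.220493) = 1.338157
p(0.78) ≈ 1.3382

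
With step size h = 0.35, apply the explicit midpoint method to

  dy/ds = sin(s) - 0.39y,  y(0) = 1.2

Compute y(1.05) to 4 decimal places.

Midpoint: k1 = f(s_n, y_n); k2 = f(s_n + h/2, y_n + (h/2)·k1); y_{n+1} = y_n + h·k2.
s=0.000000, y=1.200000:
  k1 = f(0.000000, 1.200000) = -0.468000
  k2 = f(0.175000, 1.118100) = -0.261951
  y ← 1.200000 + 0.35·(-0.261951) = 1.108317
s=0.350000, y=1.108317:
  k1 = f(0.350000, 1.108317) = -0.089346
  k2 = f(0.525000, 1.092682) = 0.075067
  y ← 1.108317 + 0.35·0.075067 = 1.134591
s=0.700000, y=1.134591:
  k1 = f(0.700000, 1.134591) = 0.201727
  k2 = f(0.875000, 1.169893) = 0.311285
  y ← 1.134591 + 0.35·0.311285 = 1.243541
y(1.05) ≈ 1.2435

1.2435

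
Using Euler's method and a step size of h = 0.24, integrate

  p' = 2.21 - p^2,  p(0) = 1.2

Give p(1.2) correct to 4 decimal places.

1.4858

Euler: p_{n+1} = p_n + h·f(t_n, p_n).
t=0.000000, p=1.200000: f=0.770000 → p ← 1.200000 + 0.24·0.770000 = 1.384800
t=0.240000, p=1.384800: f=0.292329 → p ← 1.384800 + 0.24·0.292329 = 1.454959
t=0.480000, p=1.454959: f=0.093094 → p ← 1.454959 + 0.24·0.093094 = 1.477302
t=0.720000, p=1.477302: f=0.027580 → p ← 1.477302 + 0.24·0.027580 = 1.483921
t=0.960000, p=1.483921: f=0.007979 → p ← 1.483921 + 0.24·0.007979 = 1.485836
p(1.2) ≈ 1.4858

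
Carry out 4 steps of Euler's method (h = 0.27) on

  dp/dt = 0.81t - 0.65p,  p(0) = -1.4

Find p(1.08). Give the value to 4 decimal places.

Euler: p_{n+1} = p_n + h·f(t_n, p_n).
t=0.000000, p=-1.400000: f=0.910000 → p ← -1.400000 + 0.27·0.910000 = -1.154300
t=0.270000, p=-1.154300: f=0.968995 → p ← -1.154300 + 0.27·0.968995 = -0.892671
t=0.540000, p=-0.892671: f=1.017636 → p ← -0.892671 + 0.27·1.017636 = -0.617910
t=0.810000, p=-0.617910: f=1.057741 → p ← -0.617910 + 0.27·1.057741 = -0.332319
p(1.08) ≈ -0.3323

-0.3323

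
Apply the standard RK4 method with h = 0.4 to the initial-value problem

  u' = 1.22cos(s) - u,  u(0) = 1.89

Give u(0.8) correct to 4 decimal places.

1.4377

RK4: k1 = f(s_n, u_n); k2 = f(s_n + h/2, u_n + (h/2)·k1); k3 = f(s_n + h/2, u_n + (h/2)·k2); k4 = f(s_n + h, u_n + h·k3); u_{n+1} = u_n + (h/6)·(k1 + 2k2 + 2k3 + k4).
s=0.000000, u=1.890000:
  k1 = f(0.000000, 1.890000) = -0.670000
  k2 = f(0.200000, 1.756000) = -0.560319
  k3 = f(0.200000, 1.777936) = -0.582255
  k4 = f(0.400000, 1.657098) = -0.533404
  u ← 1.890000 + (0.4/6)·(k1 + 2k2 + 2k3 + k4) = 1.657430
s=0.400000, u=1.657430:
  k1 = f(0.400000, 1.657430) = -0.533736
  k2 = f(0.600000, 1.550683) = -0.543773
  k3 = f(0.600000, 1.548675) = -0.541766
  k4 = f(0.800000, 1.440724) = -0.590741
  u ← 1.657430 + (0.4/6)·(k1 + 2k2 + 2k3 + k4) = 1.437726
u(0.8) ≈ 1.4377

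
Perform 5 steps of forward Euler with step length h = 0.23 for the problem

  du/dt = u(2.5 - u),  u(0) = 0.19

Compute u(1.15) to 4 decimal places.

Euler: u_{n+1} = u_n + h·f(t_n, u_n).
t=0.000000, u=0.190000: f=0.438900 → u ← 0.190000 + 0.23·0.438900 = 0.290947
t=0.230000, u=0.290947: f=0.642717 → u ← 0.290947 + 0.23·0.642717 = 0.438772
t=0.460000, u=0.438772: f=0.904409 → u ← 0.438772 + 0.23·0.904409 = 0.646786
t=0.690000, u=0.646786: f=1.198633 → u ← 0.646786 + 0.23·1.198633 = 0.922472
t=0.920000, u=0.922472: f=1.455225 → u ← 0.922472 + 0.23·1.455225 = 1.257173
u(1.15) ≈ 1.2572

1.2572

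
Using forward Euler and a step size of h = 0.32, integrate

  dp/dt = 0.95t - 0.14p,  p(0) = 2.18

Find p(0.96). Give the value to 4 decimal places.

Euler: p_{n+1} = p_n + h·f(t_n, p_n).
t=0.000000, p=2.180000: f=-0.305200 → p ← 2.180000 + 0.32·(-0.305200) = 2.082336
t=0.320000, p=2.082336: f=0.012473 → p ← 2.082336 + 0.32·0.012473 = 2.086327
t=0.640000, p=2.086327: f=0.315914 → p ← 2.086327 + 0.32·0.315914 = 2.187420
p(0.96) ≈ 2.1874

2.1874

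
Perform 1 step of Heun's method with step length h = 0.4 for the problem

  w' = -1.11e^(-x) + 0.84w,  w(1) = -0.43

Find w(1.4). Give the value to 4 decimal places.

Heun: k1 = f(x_n, w_n); k2 = f(x_n + h, w_n + h·k1); w_{n+1} = w_n + (h/2)·(k1 + k2).
x=1.000000, w=-0.430000:
  k1 = f(1.000000, -0.430000) = -0.769546
  k2 = f(1.400000, -0.737818) = -0.893490
  w ← -0.430000 + (0.4/2)·(-0.769546 + (-0.893490)) = -0.762607
w(1.4) ≈ -0.7626

-0.7626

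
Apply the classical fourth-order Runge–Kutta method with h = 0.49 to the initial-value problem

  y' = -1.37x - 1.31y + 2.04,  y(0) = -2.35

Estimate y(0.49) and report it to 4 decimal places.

RK4: k1 = f(x_n, y_n); k2 = f(x_n + h/2, y_n + (h/2)·k1); k3 = f(x_n + h/2, y_n + (h/2)·k2); k4 = f(x_n + h, y_n + h·k3); y_{n+1} = y_n + (h/6)·(k1 + 2k2 + 2k3 + k4).
x=0.000000, y=-2.350000:
  k1 = f(0.000000, -2.350000) = 5.118500
  k2 = f(0.245000, -1.095967) = 3.140067
  k3 = f(0.245000, -1.580683) = 3.775045
  k4 = f(0.490000, -0.500228) = 2.023998
  y ← -2.350000 + (0.49/6)·(k1 + 2k2 + 2k3 + k4) = -0.637228
y(0.49) ≈ -0.6372

-0.6372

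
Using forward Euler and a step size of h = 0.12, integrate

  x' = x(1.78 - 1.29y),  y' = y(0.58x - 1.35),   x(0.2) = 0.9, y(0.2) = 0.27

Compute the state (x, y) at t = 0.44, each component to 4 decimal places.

Euler on (x,y): x_{n+1} = x_n + h·x', y_{n+1} = y_n + h·y'.
0.200000: (0.900000, 0.270000); f=(1.288530, -0.223560) → (1.054624, 0.243173)
0.320000: (1.054624, 0.243173); f=(1.546402, -0.179539) → (1.240192, 0.221628)
(x(0.44), y(0.44)) ≈ (1.2402, 0.2216)

1.2402, 0.2216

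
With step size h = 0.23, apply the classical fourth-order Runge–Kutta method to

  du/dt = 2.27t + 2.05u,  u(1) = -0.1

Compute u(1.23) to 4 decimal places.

RK4: k1 = f(t_n, u_n); k2 = f(t_n + h/2, u_n + (h/2)·k1); k3 = f(t_n + h/2, u_n + (h/2)·k2); k4 = f(t_n + h, u_n + h·k3); u_{n+1} = u_n + (h/6)·(k1 + 2k2 + 2k3 + k4).
t=1.000000, u=-0.100000:
  k1 = f(1.000000, -0.100000) = 2.065000
  k2 = f(1.115000, 0.137475) = 2.812874
  k3 = f(1.115000, 0.223480) = 2.989185
  k4 = f(1.230000, 0.587513) = 3.996501
  u ← -0.100000 + (0.23/6)·(k1 + 2k2 + 2k3 + k4) = 0.577182
u(1.23) ≈ 0.5772

0.5772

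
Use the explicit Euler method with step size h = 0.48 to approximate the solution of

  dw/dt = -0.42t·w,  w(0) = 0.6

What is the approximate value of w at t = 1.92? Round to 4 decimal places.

0.3102

Euler: w_{n+1} = w_n + h·f(t_n, w_n).
t=0.000000, w=0.600000: f=0.000000 → w ← 0.600000 + 0.48·0.000000 = 0.600000
t=0.480000, w=0.600000: f=-0.120960 → w ← 0.600000 + 0.48·(-0.120960) = 0.541939
t=0.960000, w=0.541939: f=-0.218510 → w ← 0.541939 + 0.48·(-0.218510) = 0.437054
t=1.440000, w=0.437054: f=-0.264331 → w ← 0.437054 + 0.48·(-0.264331) = 0.310176
w(1.92) ≈ 0.3102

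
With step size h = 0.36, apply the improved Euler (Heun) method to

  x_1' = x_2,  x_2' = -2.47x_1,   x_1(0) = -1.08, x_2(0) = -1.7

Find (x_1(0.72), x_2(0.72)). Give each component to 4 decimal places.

-1.4443, 0.9581

Heun on (x_1,x_2): k1 = f(t_n, state_n); k2 = f(t_n + h, state_n + h·k1); state_{n+1} = state_n + (h/2)·(k1 + k2).
0.000000: (-1.080000, -1.700000)
  k1 = (-1.700000, 2.667600)
  predictor → (-1.692000, -0.739664)
  k2 = (-0.739664, 4.179240)
  → (-1.519140, -0.467569)
0.360000: (-1.519140, -0.467569)
  k1 = (-0.467569, 3.752275)
  predictor → (-1.687464, 0.883250)
  k2 = (0.883250, 4.168037)
  → (-1.444317, 0.958087)
(x_1(0.72), x_2(0.72)) ≈ (-1.4443, 0.9581)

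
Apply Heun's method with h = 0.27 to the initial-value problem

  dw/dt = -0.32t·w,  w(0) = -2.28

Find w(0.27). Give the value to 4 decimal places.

Heun: k1 = f(t_n, w_n); k2 = f(t_n + h, w_n + h·k1); w_{n+1} = w_n + (h/2)·(k1 + k2).
t=0.000000, w=-2.280000:
  k1 = f(0.000000, -2.280000) = 0.000000
  k2 = f(0.270000, -2.280000) = 0.196992
  w ← -2.280000 + (0.27/2)·(0.000000 + 0.196992) = -2.253406
w(0.27) ≈ -2.2534

-2.2534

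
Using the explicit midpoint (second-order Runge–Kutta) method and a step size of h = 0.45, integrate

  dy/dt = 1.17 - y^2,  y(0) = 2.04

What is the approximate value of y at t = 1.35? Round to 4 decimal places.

1.2964

Midpoint: k1 = f(t_n, y_n); k2 = f(t_n + h/2, y_n + (h/2)·k1); y_{n+1} = y_n + h·k2.
t=0.000000, y=2.040000:
  k1 = f(0.000000, 2.040000) = -2.991600
  k2 = f(0.225000, 1.366890) = -0.698388
  y ← 2.040000 + 0.45·(-0.698388) = 1.725725
t=0.450000, y=1.725725:
  k1 = f(0.450000, 1.725725) = -1.808128
  k2 = f(0.675000, 1.318897) = -0.569488
  y ← 1.725725 + 0.45·(-0.569488) = 1.469456
t=0.900000, y=1.469456:
  k1 = f(0.900000, 1.469456) = -0.989300
  k2 = f(1.125000, 1.246863) = -0.384668
  y ← 1.469456 + 0.45·(-0.384668) = 1.296355
y(1.35) ≈ 1.2964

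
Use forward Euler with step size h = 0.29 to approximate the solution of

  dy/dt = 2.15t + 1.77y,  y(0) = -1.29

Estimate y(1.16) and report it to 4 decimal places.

Euler: y_{n+1} = y_n + h·f(t_n, y_n).
t=0.000000, y=-1.290000: f=-2.283300 → y ← -1.290000 + 0.29·(-2.283300) = -1.952157
t=0.290000, y=-1.952157: f=-2.831818 → y ← -1.952157 + 0.29·(-2.831818) = -2.773384
t=0.580000, y=-2.773384: f=-3.661890 → y ← -2.773384 + 0.29·(-3.661890) = -3.835332
t=0.870000, y=-3.835332: f=-4.918038 → y ← -3.835332 + 0.29·(-4.918038) = -5.261563
y(1.16) ≈ -5.2616

-5.2616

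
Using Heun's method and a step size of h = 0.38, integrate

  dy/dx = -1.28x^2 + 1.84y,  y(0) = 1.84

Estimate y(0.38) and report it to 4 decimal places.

Heun: k1 = f(x_n, y_n); k2 = f(x_n + h, y_n + h·k1); y_{n+1} = y_n + (h/2)·(k1 + k2).
x=0.000000, y=1.840000:
  k1 = f(0.000000, 1.840000) = 3.385600
  k2 = f(0.380000, 3.126528) = 5.567980
  y ← 1.840000 + (0.38/2)·(3.385600 + 5.567980) = 3.541180
y(0.38) ≈ 3.5412

3.5412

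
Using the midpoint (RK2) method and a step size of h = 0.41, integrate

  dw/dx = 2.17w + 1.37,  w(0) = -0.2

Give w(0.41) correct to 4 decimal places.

0.3545

Midpoint: k1 = f(x_n, w_n); k2 = f(x_n + h/2, w_n + (h/2)·k1); w_{n+1} = w_n + h·k2.
x=0.000000, w=-0.200000:
  k1 = f(0.000000, -0.200000) = 0.936000
  k2 = f(0.205000, -0.008120) = 1.352380
  w ← -0.200000 + 0.41·1.352380 = 0.354476
w(0.41) ≈ 0.3545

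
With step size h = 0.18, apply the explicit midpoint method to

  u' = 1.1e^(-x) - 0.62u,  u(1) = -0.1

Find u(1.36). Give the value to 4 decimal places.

Midpoint: k1 = f(x_n, u_n); k2 = f(x_n + h/2, u_n + (h/2)·k1); u_{n+1} = u_n + h·k2.
x=1.000000, u=-0.100000:
  k1 = f(1.000000, -0.100000) = 0.466667
  k2 = f(1.090000, -0.058000) = 0.405798
  u ← -0.100000 + 0.18·0.405798 = -0.026956
x=1.180000, u=-0.026956:
  k1 = f(1.180000, -0.026956) = 0.354720
  k2 = f(1.270000, 0.004968) = 0.305834
  u ← -0.026956 + 0.18·0.305834 = 0.028094
u(1.36) ≈ 0.0281

0.0281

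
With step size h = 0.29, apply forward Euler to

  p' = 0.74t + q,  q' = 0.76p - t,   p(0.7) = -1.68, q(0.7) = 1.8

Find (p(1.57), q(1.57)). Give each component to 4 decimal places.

Euler on (p,q): p_{n+1} = p_n + h·p', q_{n+1} = q_n + h·q'.
0.700000: (-1.680000, 1.800000); f=(2.318000, -1.976800) → (-1.007780, 1.226728)
0.990000: (-1.007780, 1.226728); f=(1.959328, -1.755913) → (-0.439575, 0.717513)
1.280000: (-0.439575, 0.717513); f=(1.664713, -1.614077) → (0.043192, 0.249431)
(p(1.57), q(1.57)) ≈ (0.0432, 0.2494)

0.0432, 0.2494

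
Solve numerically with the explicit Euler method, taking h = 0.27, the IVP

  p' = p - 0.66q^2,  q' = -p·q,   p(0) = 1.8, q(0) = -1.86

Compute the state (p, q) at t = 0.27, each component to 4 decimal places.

1.6695, -0.9560

Euler on (p,q): p_{n+1} = p_n + h·p', q_{n+1} = q_n + h·q'.
0.000000: (1.800000, -1.860000); f=(-0.483336, 3.348000) → (1.669499, -0.956040)
(p(0.27), q(0.27)) ≈ (1.6695, -0.9560)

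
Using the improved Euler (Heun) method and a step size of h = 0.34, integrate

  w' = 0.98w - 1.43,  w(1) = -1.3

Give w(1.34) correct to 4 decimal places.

Heun: k1 = f(t_n, w_n); k2 = f(t_n + h, w_n + h·k1); w_{n+1} = w_n + (h/2)·(k1 + k2).
t=1.000000, w=-1.300000:
  k1 = f(1.000000, -1.300000) = -2.704000
  k2 = f(1.340000, -2.219360) = -3.604973
  w ← -1.300000 + (0.34/2)·(-2.704000 + (-3.604973)) = -2.372525
w(1.34) ≈ -2.3725

-2.3725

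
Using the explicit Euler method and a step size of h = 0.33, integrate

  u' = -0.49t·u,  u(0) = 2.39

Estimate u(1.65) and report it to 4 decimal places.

Euler: u_{n+1} = u_n + h·f(t_n, u_n).
t=0.000000, u=2.390000: f=0.000000 → u ← 2.390000 + 0.33·0.000000 = 2.390000
t=0.330000, u=2.390000: f=-0.386463 → u ← 2.390000 + 0.33·(-0.386463) = 2.262467
t=0.660000, u=2.262467: f=-0.731682 → u ← 2.262467 + 0.33·(-0.731682) = 2.021012
t=0.990000, u=2.021012: f=-0.980393 → u ← 2.021012 + 0.33·(-0.980393) = 1.697482
t=1.320000, u=1.697482: f=-1.097932 → u ← 1.697482 + 0.33·(-1.097932) = 1.335165
u(1.65) ≈ 1.3352

1.3352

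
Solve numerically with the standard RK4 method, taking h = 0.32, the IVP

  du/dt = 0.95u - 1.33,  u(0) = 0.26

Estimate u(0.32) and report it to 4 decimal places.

-0.1450

RK4: k1 = f(t_n, u_n); k2 = f(t_n + h/2, u_n + (h/2)·k1); k3 = f(t_n + h/2, u_n + (h/2)·k2); k4 = f(t_n + h, u_n + h·k3); u_{n+1} = u_n + (h/6)·(k1 + 2k2 + 2k3 + k4).
t=0.000000, u=0.260000:
  k1 = f(0.000000, 0.260000) = -1.083000
  k2 = f(0.160000, 0.086720) = -1.247616
  k3 = f(0.160000, 0.060381) = -1.272638
  k4 = f(0.320000, -0.147244) = -1.469882
  u ← 0.260000 + (0.32/6)·(k1 + 2k2 + 2k3 + k4) = -0.144981
u(0.32) ≈ -0.1450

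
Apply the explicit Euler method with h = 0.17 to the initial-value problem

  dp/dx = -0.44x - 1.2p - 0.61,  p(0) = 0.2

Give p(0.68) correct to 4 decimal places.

Euler: p_{n+1} = p_n + h·f(x_n, p_n).
x=0.000000, p=0.200000: f=-0.850000 → p ← 0.200000 + 0.17·(-0.850000) = 0.055500
x=0.170000, p=0.055500: f=-0.751400 → p ← 0.055500 + 0.17·(-0.751400) = -0.072238
x=0.340000, p=-0.072238: f=-0.672914 → p ← -0.072238 + 0.17·(-0.672914) = -0.186633
x=0.510000, p=-0.186633: f=-0.610440 → p ← -0.186633 + 0.17·(-0.610440) = -0.290408
p(0.68) ≈ -0.2904

-0.2904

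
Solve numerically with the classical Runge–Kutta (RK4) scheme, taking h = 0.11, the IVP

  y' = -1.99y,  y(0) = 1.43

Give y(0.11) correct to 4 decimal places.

1.1489

RK4: k1 = f(s_n, y_n); k2 = f(s_n + h/2, y_n + (h/2)·k1); k3 = f(s_n + h/2, y_n + (h/2)·k2); k4 = f(s_n + h, y_n + h·k3); y_{n+1} = y_n + (h/6)·(k1 + 2k2 + 2k3 + k4).
s=0.000000, y=1.430000:
  k1 = f(0.000000, 1.430000) = -2.845700
  k2 = f(0.055000, 1.273486) = -2.534238
  k3 = f(0.055000, 1.290617) = -2.568328
  k4 = f(0.110000, 1.147484) = -2.283493
  y ← 1.430000 + (0.11/6)·(k1 + 2k2 + 2k3 + k4) = 1.148871
y(0.11) ≈ 1.1489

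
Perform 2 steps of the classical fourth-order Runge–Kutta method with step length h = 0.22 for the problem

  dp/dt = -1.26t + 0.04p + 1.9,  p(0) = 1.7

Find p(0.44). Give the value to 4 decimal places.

2.4509

RK4: k1 = f(t_n, p_n); k2 = f(t_n + h/2, p_n + (h/2)·k1); k3 = f(t_n + h/2, p_n + (h/2)·k2); k4 = f(t_n + h, p_n + h·k3); p_{n+1} = p_n + (h/6)·(k1 + 2k2 + 2k3 + k4).
t=0.000000, p=1.700000:
  k1 = f(0.000000, 1.700000) = 1.968000
  k2 = f(0.110000, 1.916480) = 1.838059
  k3 = f(0.110000, 1.902187) = 1.837487
  k4 = f(0.220000, 2.104247) = 1.706970
  p ← 1.700000 + (0.22/6)·(k1 + 2k2 + 2k3 + k4) = 2.104289
t=0.220000, p=2.104289:
  k1 = f(0.220000, 2.104289) = 1.706972
  k2 = f(0.330000, 2.292056) = 1.575882
  k3 = f(0.330000, 2.277636) = 1.575305
  k4 = f(0.440000, 2.450856) = 1.443634
  p ← 2.104289 + (0.22/6)·(k1 + 2k2 + 2k3 + k4) = 2.450898
p(0.44) ≈ 2.4509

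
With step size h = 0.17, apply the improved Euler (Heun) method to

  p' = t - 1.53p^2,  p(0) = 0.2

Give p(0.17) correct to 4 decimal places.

0.2046

Heun: k1 = f(t_n, p_n); k2 = f(t_n + h, p_n + h·k1); p_{n+1} = p_n + (h/2)·(k1 + k2).
t=0.000000, p=0.200000:
  k1 = f(0.000000, 0.200000) = -0.061200
  k2 = f(0.170000, 0.189596) = 0.115002
  p ← 0.200000 + (0.17/2)·(-0.061200 + 0.115002) = 0.204573
p(0.17) ≈ 0.2046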